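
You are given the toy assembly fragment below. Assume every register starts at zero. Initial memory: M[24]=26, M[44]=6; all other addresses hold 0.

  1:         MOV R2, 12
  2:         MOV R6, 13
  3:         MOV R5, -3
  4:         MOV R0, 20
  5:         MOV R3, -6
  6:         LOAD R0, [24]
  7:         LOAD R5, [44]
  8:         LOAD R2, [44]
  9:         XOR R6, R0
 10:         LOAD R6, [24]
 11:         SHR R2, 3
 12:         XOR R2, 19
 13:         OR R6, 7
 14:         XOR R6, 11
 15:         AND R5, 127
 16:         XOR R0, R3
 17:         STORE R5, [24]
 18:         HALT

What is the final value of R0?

-32

after MOV R2, 12: R2=12
after MOV R6, 13: R6=13
after MOV R5, -3: R5=-3
after MOV R0, 20: R0=20
after MOV R3, -6: R3=-6
after LOAD R0, [24]: R0=M[24]=26
after LOAD R5, [44]: R5=M[44]=6
after LOAD R2, [44]: R2=M[44]=6
after XOR R6, R0: R6=13^26=23
after LOAD R6, [24]: R6=M[24]=26
after SHR R2, 3: R2=6>>3=0
after XOR R2, 19: R2=0^19=19
after OR R6, 7: R6=26|7=31
after XOR R6, 11: R6=31^11=20
after AND R5, 127: R5=6&127=6
after XOR R0, R3: R0=26^(-6)=-32
STORE R5, [24] → M[24]=6
halt.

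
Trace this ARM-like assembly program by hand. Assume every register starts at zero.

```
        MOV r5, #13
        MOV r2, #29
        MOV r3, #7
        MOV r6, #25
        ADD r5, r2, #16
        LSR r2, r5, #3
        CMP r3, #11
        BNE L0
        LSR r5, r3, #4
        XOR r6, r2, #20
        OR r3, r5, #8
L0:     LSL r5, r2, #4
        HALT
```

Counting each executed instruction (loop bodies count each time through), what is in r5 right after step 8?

r5=13
r2=29
r3=7
r6=25
r5=29+16=45
r2=45>>3=5
CMP r3, #11  (cmp 7,11)
BNE L0: taken
After step 8: r5 = 45.

45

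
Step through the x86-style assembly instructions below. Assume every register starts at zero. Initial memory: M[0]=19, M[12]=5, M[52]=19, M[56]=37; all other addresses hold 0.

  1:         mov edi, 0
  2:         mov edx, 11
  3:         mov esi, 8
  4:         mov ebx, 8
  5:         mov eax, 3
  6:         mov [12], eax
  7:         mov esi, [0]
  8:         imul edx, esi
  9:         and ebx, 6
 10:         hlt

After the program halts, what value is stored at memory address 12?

3

after mov edi, 0: edi=0
after mov edx, 11: edx=11
after mov esi, 8: esi=8
after mov ebx, 8: ebx=8
after mov eax, 3: eax=3
mov [12], eax → M[12]=3
after mov esi, [0]: esi=M[0]=19
after imul edx, esi: edx=11*19=209
after and ebx, 6: ebx=8&6=0
halt.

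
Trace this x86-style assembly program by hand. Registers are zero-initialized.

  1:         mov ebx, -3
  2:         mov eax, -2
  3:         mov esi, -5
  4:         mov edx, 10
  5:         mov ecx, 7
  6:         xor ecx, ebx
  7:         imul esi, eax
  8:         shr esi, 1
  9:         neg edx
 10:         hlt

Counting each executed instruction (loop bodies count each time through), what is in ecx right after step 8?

ebx=-3
eax=-2
esi=-5
edx=10
ecx=7
ecx=7^(-3)=-6
esi=(-5)*(-2)=10
esi=10>>1=5
After step 8: ecx = -6.

-6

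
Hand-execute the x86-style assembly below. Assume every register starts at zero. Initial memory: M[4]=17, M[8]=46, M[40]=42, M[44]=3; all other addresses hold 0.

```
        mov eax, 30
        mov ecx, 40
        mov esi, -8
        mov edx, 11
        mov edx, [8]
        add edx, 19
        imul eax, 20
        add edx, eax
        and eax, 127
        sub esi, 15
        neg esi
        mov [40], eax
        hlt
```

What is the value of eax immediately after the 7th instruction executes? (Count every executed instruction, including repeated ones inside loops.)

600

mov eax, 30 → eax=30
mov ecx, 40 → ecx=40
mov esi, -8 → esi=-8
mov edx, 11 → edx=11
mov edx, [8] → edx=M[8]=46
add edx, 19 → edx=46+19=65
imul eax, 20 → eax=30*20=600
After step 7: eax = 600.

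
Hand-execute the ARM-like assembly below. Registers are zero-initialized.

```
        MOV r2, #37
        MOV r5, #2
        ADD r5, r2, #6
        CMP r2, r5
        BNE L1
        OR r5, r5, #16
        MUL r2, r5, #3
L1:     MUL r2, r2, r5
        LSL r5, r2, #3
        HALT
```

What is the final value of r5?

12728

after MOV r2, #37: r2=37
after MOV r5, #2: r5=2
after ADD r5, r2, #6: r5=37+6=43
CMP r2, r5  (cmp 37,43)
BNE L1: taken
after MUL r2, r2, r5: r2=37*43=1591
after LSL r5, r2, #3: r5=1591<<3=12728
halt.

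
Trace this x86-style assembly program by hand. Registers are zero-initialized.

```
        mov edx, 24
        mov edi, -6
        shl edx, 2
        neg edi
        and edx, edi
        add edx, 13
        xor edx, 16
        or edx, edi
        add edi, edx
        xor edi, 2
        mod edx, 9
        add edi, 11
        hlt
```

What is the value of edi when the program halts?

after mov edx, 24: edx=24
after mov edi, -6: edi=-6
after shl edx, 2: edx=24<<2=96
after neg edi: edi=-(-6)=6
after and edx, edi: edx=96&6=0
after add edx, 13: edx=0+13=13
after xor edx, 16: edx=13^16=29
after or edx, edi: edx=29|6=31
after add edi, edx: edi=6+31=37
after xor edi, 2: edi=37^2=39
after mod edx, 9: edx=31%9=4
after add edi, 11: edi=39+11=50
halt.

50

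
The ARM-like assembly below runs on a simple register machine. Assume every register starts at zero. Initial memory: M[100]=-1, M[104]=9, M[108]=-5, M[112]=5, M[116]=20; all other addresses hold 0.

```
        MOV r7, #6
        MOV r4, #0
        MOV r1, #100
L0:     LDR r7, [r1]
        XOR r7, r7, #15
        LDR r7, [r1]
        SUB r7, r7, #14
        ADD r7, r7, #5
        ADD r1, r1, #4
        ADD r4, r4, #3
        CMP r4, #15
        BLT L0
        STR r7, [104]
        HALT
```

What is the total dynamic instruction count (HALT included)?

50

r7=6
r4=0
r1=100
r7=M[100]=-1
r7=(-1)^15=-16
r7=M[100]=-1
r7=(-1)-14=-15
r7=(-15)+5=-10
r1=100+4=104
r4=0+3=3
CMP r4, #15  (cmp 3,15)
BLT L0: taken
r7=M[104]=9
r7=9^15=6
r7=M[104]=9
r7=9-14=-5
r7=(-5)+5=0
r1=104+4=108
r4=3+3=6
CMP r4, #15  (cmp 6,15)
BLT L0: taken
r7=M[108]=-5
r7=(-5)^15=-12
r7=M[108]=-5
r7=(-5)-14=-19
r7=(-19)+5=-14
r1=108+4=112
r4=6+3=9
CMP r4, #15  (cmp 9,15)
BLT L0: taken
r7=M[112]=5
r7=5^15=10
r7=M[112]=5
r7=5-14=-9
r7=(-9)+5=-4
r1=112+4=116
r4=9+3=12
CMP r4, #15  (cmp 12,15)
BLT L0: taken
r7=M[116]=20
r7=20^15=27
r7=M[116]=20
r7=20-14=6
r7=6+5=11
r1=116+4=120
r4=12+3=15
CMP r4, #15  (cmp 15,15)
BLT L0: not taken
STR r7, [104] → M[104]=11
halt.
Total executed instructions: 50.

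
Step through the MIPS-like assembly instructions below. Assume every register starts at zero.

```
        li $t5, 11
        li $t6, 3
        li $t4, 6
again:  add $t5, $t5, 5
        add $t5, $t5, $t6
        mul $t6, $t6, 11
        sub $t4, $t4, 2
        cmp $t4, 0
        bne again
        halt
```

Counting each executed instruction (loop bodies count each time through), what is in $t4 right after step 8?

4

after li $t5, 11: $t5=11
after li $t6, 3: $t6=3
after li $t4, 6: $t4=6
after add $t5, $t5, 5: $t5=11+5=16
after add $t5, $t5, $t6: $t5=16+3=19
after mul $t6, $t6, 11: $t6=3*11=33
after sub $t4, $t4, 2: $t4=6-2=4
cmp $t4, 0  (cmp 4,0)
After step 8: $t4 = 4.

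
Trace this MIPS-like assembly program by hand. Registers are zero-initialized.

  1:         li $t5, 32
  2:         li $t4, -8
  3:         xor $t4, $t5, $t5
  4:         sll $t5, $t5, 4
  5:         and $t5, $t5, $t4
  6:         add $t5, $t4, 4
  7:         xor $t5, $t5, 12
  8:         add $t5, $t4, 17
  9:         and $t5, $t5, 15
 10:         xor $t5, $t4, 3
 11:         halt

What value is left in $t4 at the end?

after li $t5, 32: $t5=32
after li $t4, -8: $t4=-8
after xor $t4, $t5, $t5: $t4=32^32=0
after sll $t5, $t5, 4: $t5=32<<4=512
after and $t5, $t5, $t4: $t5=512&0=0
after add $t5, $t4, 4: $t5=0+4=4
after xor $t5, $t5, 12: $t5=4^12=8
after add $t5, $t4, 17: $t5=0+17=17
after and $t5, $t5, 15: $t5=17&15=1
after xor $t5, $t4, 3: $t5=0^3=3
halt.

0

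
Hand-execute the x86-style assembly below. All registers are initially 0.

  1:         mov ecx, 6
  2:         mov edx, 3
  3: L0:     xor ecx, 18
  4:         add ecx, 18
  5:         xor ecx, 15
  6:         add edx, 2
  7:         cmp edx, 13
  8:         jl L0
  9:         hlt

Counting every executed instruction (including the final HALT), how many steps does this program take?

mov ecx, 6 → ecx=6
mov edx, 3 → edx=3
xor ecx, 18 → ecx=6^18=20
add ecx, 18 → ecx=20+18=38
xor ecx, 15 → ecx=38^15=41
add edx, 2 → edx=3+2=5
cmp edx, 13  (cmp 5,13)
jl L0: taken
xor ecx, 18 → ecx=41^18=59
add ecx, 18 → ecx=59+18=77
xor ecx, 15 → ecx=77^15=66
add edx, 2 → edx=5+2=7
cmp edx, 13  (cmp 7,13)
jl L0: taken
xor ecx, 18 → ecx=66^18=80
add ecx, 18 → ecx=80+18=98
xor ecx, 15 → ecx=98^15=109
add edx, 2 → edx=7+2=9
cmp edx, 13  (cmp 9,13)
jl L0: taken
xor ecx, 18 → ecx=109^18=127
add ecx, 18 → ecx=127+18=145
xor ecx, 15 → ecx=145^15=158
add edx, 2 → edx=9+2=11
cmp edx, 13  (cmp 11,13)
jl L0: taken
xor ecx, 18 → ecx=158^18=140
add ecx, 18 → ecx=140+18=158
xor ecx, 15 → ecx=158^15=145
add edx, 2 → edx=11+2=13
cmp edx, 13  (cmp 13,13)
jl L0: not taken
halt.
Total executed instructions: 33.

33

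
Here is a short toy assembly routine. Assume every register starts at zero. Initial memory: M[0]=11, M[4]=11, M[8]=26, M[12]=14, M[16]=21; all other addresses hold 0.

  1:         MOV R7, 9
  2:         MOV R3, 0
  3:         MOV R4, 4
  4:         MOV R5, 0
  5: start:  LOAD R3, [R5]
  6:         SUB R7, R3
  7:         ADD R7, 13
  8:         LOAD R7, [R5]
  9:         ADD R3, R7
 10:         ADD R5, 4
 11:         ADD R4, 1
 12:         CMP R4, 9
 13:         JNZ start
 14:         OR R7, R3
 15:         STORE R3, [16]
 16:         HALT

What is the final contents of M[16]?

42

after MOV R7, 9: R7=9
after MOV R3, 0: R3=0
after MOV R4, 4: R4=4
after MOV R5, 0: R5=0
after LOAD R3, [R5]: R3=M[0]=11
after SUB R7, R3: R7=9-11=-2
after ADD R7, 13: R7=(-2)+13=11
after LOAD R7, [R5]: R7=M[0]=11
after ADD R3, R7: R3=11+11=22
after ADD R5, 4: R5=0+4=4
after ADD R4, 1: R4=4+1=5
CMP R4, 9  (cmp 5,9)
JNZ start: taken
after LOAD R3, [R5]: R3=M[4]=11
after SUB R7, R3: R7=11-11=0
after ADD R7, 13: R7=0+13=13
after LOAD R7, [R5]: R7=M[4]=11
after ADD R3, R7: R3=11+11=22
after ADD R5, 4: R5=4+4=8
after ADD R4, 1: R4=5+1=6
CMP R4, 9  (cmp 6,9)
JNZ start: taken
after LOAD R3, [R5]: R3=M[8]=26
after SUB R7, R3: R7=11-26=-15
after ADD R7, 13: R7=(-15)+13=-2
after LOAD R7, [R5]: R7=M[8]=26
after ADD R3, R7: R3=26+26=52
after ADD R5, 4: R5=8+4=12
after ADD R4, 1: R4=6+1=7
CMP R4, 9  (cmp 7,9)
JNZ start: taken
after LOAD R3, [R5]: R3=M[12]=14
after SUB R7, R3: R7=26-14=12
after ADD R7, 13: R7=12+13=25
after LOAD R7, [R5]: R7=M[12]=14
after ADD R3, R7: R3=14+14=28
after ADD R5, 4: R5=12+4=16
after ADD R4, 1: R4=7+1=8
CMP R4, 9  (cmp 8,9)
JNZ start: taken
after LOAD R3, [R5]: R3=M[16]=21
after SUB R7, R3: R7=14-21=-7
after ADD R7, 13: R7=(-7)+13=6
after LOAD R7, [R5]: R7=M[16]=21
after ADD R3, R7: R3=21+21=42
after ADD R5, 4: R5=16+4=20
after ADD R4, 1: R4=8+1=9
CMP R4, 9  (cmp 9,9)
JNZ start: not taken
after OR R7, R3: R7=21|42=63
STORE R3, [16] → M[16]=42
halt.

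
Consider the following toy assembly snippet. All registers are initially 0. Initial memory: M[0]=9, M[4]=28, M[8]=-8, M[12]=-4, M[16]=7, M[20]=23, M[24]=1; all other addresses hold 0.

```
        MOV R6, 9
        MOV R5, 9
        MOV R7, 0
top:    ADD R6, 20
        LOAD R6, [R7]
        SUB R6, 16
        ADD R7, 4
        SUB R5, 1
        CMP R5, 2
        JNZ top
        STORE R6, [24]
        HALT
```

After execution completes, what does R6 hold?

MOV R6, 9 → R6=9
MOV R5, 9 → R5=9
MOV R7, 0 → R7=0
ADD R6, 20 → R6=9+20=29
LOAD R6, [R7] → R6=M[0]=9
SUB R6, 16 → R6=9-16=-7
ADD R7, 4 → R7=0+4=4
SUB R5, 1 → R5=9-1=8
CMP R5, 2  (cmp 8,2)
JNZ top: taken
ADD R6, 20 → R6=(-7)+20=13
LOAD R6, [R7] → R6=M[4]=28
SUB R6, 16 → R6=28-16=12
ADD R7, 4 → R7=4+4=8
SUB R5, 1 → R5=8-1=7
CMP R5, 2  (cmp 7,2)
JNZ top: taken
ADD R6, 20 → R6=12+20=32
LOAD R6, [R7] → R6=M[8]=-8
SUB R6, 16 → R6=(-8)-16=-24
ADD R7, 4 → R7=8+4=12
SUB R5, 1 → R5=7-1=6
CMP R5, 2  (cmp 6,2)
JNZ top: taken
ADD R6, 20 → R6=(-24)+20=-4
LOAD R6, [R7] → R6=M[12]=-4
SUB R6, 16 → R6=(-4)-16=-20
ADD R7, 4 → R7=12+4=16
SUB R5, 1 → R5=6-1=5
CMP R5, 2  (cmp 5,2)
JNZ top: taken
ADD R6, 20 → R6=(-20)+20=0
LOAD R6, [R7] → R6=M[16]=7
SUB R6, 16 → R6=7-16=-9
ADD R7, 4 → R7=16+4=20
SUB R5, 1 → R5=5-1=4
CMP R5, 2  (cmp 4,2)
JNZ top: taken
ADD R6, 20 → R6=(-9)+20=11
LOAD R6, [R7] → R6=M[20]=23
SUB R6, 16 → R6=23-16=7
ADD R7, 4 → R7=20+4=24
SUB R5, 1 → R5=4-1=3
CMP R5, 2  (cmp 3,2)
JNZ top: taken
ADD R6, 20 → R6=7+20=27
LOAD R6, [R7] → R6=M[24]=1
SUB R6, 16 → R6=1-16=-15
ADD R7, 4 → R7=24+4=28
SUB R5, 1 → R5=3-1=2
CMP R5, 2  (cmp 2,2)
JNZ top: not taken
STORE R6, [24] → M[24]=-15
halt.

-15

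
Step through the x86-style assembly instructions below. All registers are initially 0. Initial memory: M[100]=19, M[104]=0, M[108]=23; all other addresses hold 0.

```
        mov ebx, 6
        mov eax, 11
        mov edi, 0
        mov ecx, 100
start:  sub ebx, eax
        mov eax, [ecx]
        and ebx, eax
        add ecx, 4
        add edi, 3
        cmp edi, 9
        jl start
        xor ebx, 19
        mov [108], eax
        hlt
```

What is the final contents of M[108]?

mov ebx, 6 → ebx=6
mov eax, 11 → eax=11
mov edi, 0 → edi=0
mov ecx, 100 → ecx=100
sub ebx, eax → ebx=6-11=-5
mov eax, [ecx] → eax=M[100]=19
and ebx, eax → ebx=(-5)&19=19
add ecx, 4 → ecx=100+4=104
add edi, 3 → edi=0+3=3
cmp edi, 9  (cmp 3,9)
jl start: taken
sub ebx, eax → ebx=19-19=0
mov eax, [ecx] → eax=M[104]=0
and ebx, eax → ebx=0&0=0
add ecx, 4 → ecx=104+4=108
add edi, 3 → edi=3+3=6
cmp edi, 9  (cmp 6,9)
jl start: taken
sub ebx, eax → ebx=0-0=0
mov eax, [ecx] → eax=M[108]=23
and ebx, eax → ebx=0&23=0
add ecx, 4 → ecx=108+4=112
add edi, 3 → edi=6+3=9
cmp edi, 9  (cmp 9,9)
jl start: not taken
xor ebx, 19 → ebx=0^19=19
mov [108], eax → M[108]=23
halt.

23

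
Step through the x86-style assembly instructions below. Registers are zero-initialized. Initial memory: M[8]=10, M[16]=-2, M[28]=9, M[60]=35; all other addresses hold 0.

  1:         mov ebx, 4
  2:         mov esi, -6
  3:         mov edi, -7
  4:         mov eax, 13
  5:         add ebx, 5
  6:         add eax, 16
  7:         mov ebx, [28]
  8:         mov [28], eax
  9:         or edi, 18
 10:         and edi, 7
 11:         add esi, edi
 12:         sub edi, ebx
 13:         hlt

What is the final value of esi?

after mov ebx, 4: ebx=4
after mov esi, -6: esi=-6
after mov edi, -7: edi=-7
after mov eax, 13: eax=13
after add ebx, 5: ebx=4+5=9
after add eax, 16: eax=13+16=29
after mov ebx, [28]: ebx=M[28]=9
mov [28], eax → M[28]=29
after or edi, 18: edi=(-7)|18=-5
after and edi, 7: edi=(-5)&7=3
after add esi, edi: esi=(-6)+3=-3
after sub edi, ebx: edi=3-9=-6
halt.

-3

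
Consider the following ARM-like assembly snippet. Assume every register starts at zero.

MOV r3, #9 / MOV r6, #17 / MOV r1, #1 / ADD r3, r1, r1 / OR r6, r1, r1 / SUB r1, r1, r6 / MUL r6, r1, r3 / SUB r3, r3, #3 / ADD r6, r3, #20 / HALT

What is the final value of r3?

MOV r3, #9 → r3=9
MOV r6, #17 → r6=17
MOV r1, #1 → r1=1
ADD r3, r1, r1 → r3=1+1=2
OR r6, r1, r1 → r6=1|1=1
SUB r1, r1, r6 → r1=1-1=0
MUL r6, r1, r3 → r6=0*2=0
SUB r3, r3, #3 → r3=2-3=-1
ADD r6, r3, #20 → r6=(-1)+20=19
halt.

-1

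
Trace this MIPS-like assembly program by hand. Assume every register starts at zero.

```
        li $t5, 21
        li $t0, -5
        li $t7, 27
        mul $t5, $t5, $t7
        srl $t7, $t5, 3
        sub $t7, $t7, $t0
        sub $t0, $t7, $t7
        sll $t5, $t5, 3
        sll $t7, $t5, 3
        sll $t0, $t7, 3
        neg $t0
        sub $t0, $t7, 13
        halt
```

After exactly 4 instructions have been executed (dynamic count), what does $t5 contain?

$t5=21
$t0=-5
$t7=27
$t5=21*27=567
After step 4: $t5 = 567.

567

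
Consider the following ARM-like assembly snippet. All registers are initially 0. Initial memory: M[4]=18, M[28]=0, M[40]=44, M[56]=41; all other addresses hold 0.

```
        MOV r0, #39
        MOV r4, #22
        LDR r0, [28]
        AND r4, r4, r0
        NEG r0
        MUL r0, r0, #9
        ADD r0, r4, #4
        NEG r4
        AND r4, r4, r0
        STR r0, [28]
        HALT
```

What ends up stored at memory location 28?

4

MOV r0, #39 → r0=39
MOV r4, #22 → r4=22
LDR r0, [28] → r0=M[28]=0
AND r4, r4, r0 → r4=22&0=0
NEG r0 → r0=-(0)=0
MUL r0, r0, #9 → r0=0*9=0
ADD r0, r4, #4 → r0=0+4=4
NEG r4 → r4=-(0)=0
AND r4, r4, r0 → r4=0&4=0
STR r0, [28] → M[28]=4
halt.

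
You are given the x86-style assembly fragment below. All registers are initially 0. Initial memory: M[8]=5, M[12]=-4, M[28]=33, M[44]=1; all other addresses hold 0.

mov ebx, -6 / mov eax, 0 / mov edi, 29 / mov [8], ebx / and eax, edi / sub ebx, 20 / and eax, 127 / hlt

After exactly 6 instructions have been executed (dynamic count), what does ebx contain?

-26

after mov ebx, -6: ebx=-6
after mov eax, 0: eax=0
after mov edi, 29: edi=29
mov [8], ebx → M[8]=-6
after and eax, edi: eax=0&29=0
after sub ebx, 20: ebx=(-6)-20=-26
After step 6: ebx = -26.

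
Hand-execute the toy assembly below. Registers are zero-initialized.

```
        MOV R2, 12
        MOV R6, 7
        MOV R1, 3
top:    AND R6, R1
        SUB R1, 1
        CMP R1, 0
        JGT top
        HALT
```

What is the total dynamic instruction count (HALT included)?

16

after MOV R2, 12: R2=12
after MOV R6, 7: R6=7
after MOV R1, 3: R1=3
after AND R6, R1: R6=7&3=3
after SUB R1, 1: R1=3-1=2
CMP R1, 0  (cmp 2,0)
JGT top: taken
after AND R6, R1: R6=3&2=2
after SUB R1, 1: R1=2-1=1
CMP R1, 0  (cmp 1,0)
JGT top: taken
after AND R6, R1: R6=2&1=0
after SUB R1, 1: R1=1-1=0
CMP R1, 0  (cmp 0,0)
JGT top: not taken
halt.
Total executed instructions: 16.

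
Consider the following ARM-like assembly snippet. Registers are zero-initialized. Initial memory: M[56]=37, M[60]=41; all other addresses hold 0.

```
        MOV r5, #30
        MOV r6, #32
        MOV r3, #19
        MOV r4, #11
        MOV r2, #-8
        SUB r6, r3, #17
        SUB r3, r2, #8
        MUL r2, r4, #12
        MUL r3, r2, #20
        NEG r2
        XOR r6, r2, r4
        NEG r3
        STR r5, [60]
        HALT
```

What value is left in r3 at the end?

-2640

r5=30
r6=32
r3=19
r4=11
r2=-8
r6=19-17=2
r3=(-8)-8=-16
r2=11*12=132
r3=132*20=2640
r2=-(132)=-132
r6=(-132)^11=-137
r3=-(2640)=-2640
STR r5, [60] → M[60]=30
halt.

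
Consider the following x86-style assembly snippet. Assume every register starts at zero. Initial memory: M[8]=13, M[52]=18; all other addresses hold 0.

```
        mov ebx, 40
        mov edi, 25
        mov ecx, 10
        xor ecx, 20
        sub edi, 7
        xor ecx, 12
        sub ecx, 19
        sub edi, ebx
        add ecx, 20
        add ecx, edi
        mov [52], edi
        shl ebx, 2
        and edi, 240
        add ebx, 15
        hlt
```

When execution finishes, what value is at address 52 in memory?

-22

ebx=40
edi=25
ecx=10
ecx=10^20=30
edi=25-7=18
ecx=30^12=18
ecx=18-19=-1
edi=18-40=-22
ecx=(-1)+20=19
ecx=19+(-22)=-3
mov [52], edi → M[52]=-22
ebx=40<<2=160
edi=(-22)&240=224
ebx=160+15=175
halt.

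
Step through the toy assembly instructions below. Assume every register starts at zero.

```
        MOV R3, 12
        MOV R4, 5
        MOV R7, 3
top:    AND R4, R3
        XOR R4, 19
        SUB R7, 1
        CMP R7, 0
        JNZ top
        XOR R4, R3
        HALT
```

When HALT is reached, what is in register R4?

27

R3=12
R4=5
R7=3
R4=5&12=4
R4=4^19=23
R7=3-1=2
CMP R7, 0  (cmp 2,0)
JNZ top: taken
R4=23&12=4
R4=4^19=23
R7=2-1=1
CMP R7, 0  (cmp 1,0)
JNZ top: taken
R4=23&12=4
R4=4^19=23
R7=1-1=0
CMP R7, 0  (cmp 0,0)
JNZ top: not taken
R4=23^12=27
halt.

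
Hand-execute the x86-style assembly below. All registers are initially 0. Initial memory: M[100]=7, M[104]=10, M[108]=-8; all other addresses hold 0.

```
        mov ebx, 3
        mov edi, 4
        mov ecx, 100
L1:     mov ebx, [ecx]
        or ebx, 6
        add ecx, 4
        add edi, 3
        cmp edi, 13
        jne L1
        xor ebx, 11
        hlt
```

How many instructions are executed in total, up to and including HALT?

23

mov ebx, 3 → ebx=3
mov edi, 4 → edi=4
mov ecx, 100 → ecx=100
mov ebx, [ecx] → ebx=M[100]=7
or ebx, 6 → ebx=7|6=7
add ecx, 4 → ecx=100+4=104
add edi, 3 → edi=4+3=7
cmp edi, 13  (cmp 7,13)
jne L1: taken
mov ebx, [ecx] → ebx=M[104]=10
or ebx, 6 → ebx=10|6=14
add ecx, 4 → ecx=104+4=108
add edi, 3 → edi=7+3=10
cmp edi, 13  (cmp 10,13)
jne L1: taken
mov ebx, [ecx] → ebx=M[108]=-8
or ebx, 6 → ebx=(-8)|6=-2
add ecx, 4 → ecx=108+4=112
add edi, 3 → edi=10+3=13
cmp edi, 13  (cmp 13,13)
jne L1: not taken
xor ebx, 11 → ebx=(-2)^11=-11
halt.
Total executed instructions: 23.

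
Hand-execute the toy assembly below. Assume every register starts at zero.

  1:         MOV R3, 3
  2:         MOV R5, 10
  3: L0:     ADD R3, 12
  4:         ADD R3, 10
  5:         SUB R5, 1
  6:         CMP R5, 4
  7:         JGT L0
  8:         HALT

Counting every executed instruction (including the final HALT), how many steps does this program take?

33

MOV R3, 3 → R3=3
MOV R5, 10 → R5=10
ADD R3, 12 → R3=3+12=15
ADD R3, 10 → R3=15+10=25
SUB R5, 1 → R5=10-1=9
CMP R5, 4  (cmp 9,4)
JGT L0: taken
ADD R3, 12 → R3=25+12=37
ADD R3, 10 → R3=37+10=47
SUB R5, 1 → R5=9-1=8
CMP R5, 4  (cmp 8,4)
JGT L0: taken
ADD R3, 12 → R3=47+12=59
ADD R3, 10 → R3=59+10=69
SUB R5, 1 → R5=8-1=7
CMP R5, 4  (cmp 7,4)
JGT L0: taken
ADD R3, 12 → R3=69+12=81
ADD R3, 10 → R3=81+10=91
SUB R5, 1 → R5=7-1=6
CMP R5, 4  (cmp 6,4)
JGT L0: taken
ADD R3, 12 → R3=91+12=103
ADD R3, 10 → R3=103+10=113
SUB R5, 1 → R5=6-1=5
CMP R5, 4  (cmp 5,4)
JGT L0: taken
ADD R3, 12 → R3=113+12=125
ADD R3, 10 → R3=125+10=135
SUB R5, 1 → R5=5-1=4
CMP R5, 4  (cmp 4,4)
JGT L0: not taken
halt.
Total executed instructions: 33.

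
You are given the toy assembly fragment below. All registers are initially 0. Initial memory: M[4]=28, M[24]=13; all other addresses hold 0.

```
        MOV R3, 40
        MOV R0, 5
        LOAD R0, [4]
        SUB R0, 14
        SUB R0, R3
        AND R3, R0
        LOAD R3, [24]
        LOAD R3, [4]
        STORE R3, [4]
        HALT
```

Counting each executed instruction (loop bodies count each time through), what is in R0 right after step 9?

R3=40
R0=5
R0=M[4]=28
R0=28-14=14
R0=14-40=-26
R3=40&(-26)=32
R3=M[24]=13
R3=M[4]=28
STORE R3, [4] → M[4]=28
After step 9: R0 = -26.

-26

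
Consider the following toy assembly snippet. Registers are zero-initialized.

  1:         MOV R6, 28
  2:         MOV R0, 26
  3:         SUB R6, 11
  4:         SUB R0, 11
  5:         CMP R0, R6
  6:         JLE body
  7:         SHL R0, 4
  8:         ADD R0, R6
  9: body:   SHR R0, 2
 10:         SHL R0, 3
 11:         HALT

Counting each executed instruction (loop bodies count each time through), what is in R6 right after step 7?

17

R6=28
R0=26
R6=28-11=17
R0=26-11=15
CMP R0, R6  (cmp 15,17)
JLE body: taken
R0=15>>2=3
After step 7: R6 = 17.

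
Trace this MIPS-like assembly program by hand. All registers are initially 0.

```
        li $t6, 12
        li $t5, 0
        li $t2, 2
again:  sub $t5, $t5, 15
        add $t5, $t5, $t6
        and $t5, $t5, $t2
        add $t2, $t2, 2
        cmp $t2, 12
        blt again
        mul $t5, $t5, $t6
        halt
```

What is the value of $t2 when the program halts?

$t6=12
$t5=0
$t2=2
$t5=0-15=-15
$t5=(-15)+12=-3
$t5=(-3)&2=0
$t2=2+2=4
cmp $t2, 12  (cmp 4,12)
blt again: taken
$t5=0-15=-15
$t5=(-15)+12=-3
$t5=(-3)&4=4
$t2=4+2=6
cmp $t2, 12  (cmp 6,12)
blt again: taken
$t5=4-15=-11
$t5=(-11)+12=1
$t5=1&6=0
$t2=6+2=8
cmp $t2, 12  (cmp 8,12)
blt again: taken
$t5=0-15=-15
$t5=(-15)+12=-3
$t5=(-3)&8=8
$t2=8+2=10
cmp $t2, 12  (cmp 10,12)
blt again: taken
$t5=8-15=-7
$t5=(-7)+12=5
$t5=5&10=0
$t2=10+2=12
cmp $t2, 12  (cmp 12,12)
blt again: not taken
$t5=0*12=0
halt.

12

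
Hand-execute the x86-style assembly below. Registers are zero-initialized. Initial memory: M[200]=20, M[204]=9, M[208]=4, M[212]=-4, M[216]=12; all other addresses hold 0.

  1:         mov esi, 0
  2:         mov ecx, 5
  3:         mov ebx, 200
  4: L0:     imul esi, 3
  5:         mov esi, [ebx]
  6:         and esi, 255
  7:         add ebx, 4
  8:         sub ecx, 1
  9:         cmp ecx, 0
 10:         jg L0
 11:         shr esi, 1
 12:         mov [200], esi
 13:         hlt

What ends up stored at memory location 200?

after mov esi, 0: esi=0
after mov ecx, 5: ecx=5
after mov ebx, 200: ebx=200
after imul esi, 3: esi=0*3=0
after mov esi, [ebx]: esi=M[200]=20
after and esi, 255: esi=20&255=20
after add ebx, 4: ebx=200+4=204
after sub ecx, 1: ecx=5-1=4
cmp ecx, 0  (cmp 4,0)
jg L0: taken
after imul esi, 3: esi=20*3=60
after mov esi, [ebx]: esi=M[204]=9
after and esi, 255: esi=9&255=9
after add ebx, 4: ebx=204+4=208
after sub ecx, 1: ecx=4-1=3
cmp ecx, 0  (cmp 3,0)
jg L0: taken
after imul esi, 3: esi=9*3=27
after mov esi, [ebx]: esi=M[208]=4
after and esi, 255: esi=4&255=4
after add ebx, 4: ebx=208+4=212
after sub ecx, 1: ecx=3-1=2
cmp ecx, 0  (cmp 2,0)
jg L0: taken
after imul esi, 3: esi=4*3=12
after mov esi, [ebx]: esi=M[212]=-4
after and esi, 255: esi=(-4)&255=252
after add ebx, 4: ebx=212+4=216
after sub ecx, 1: ecx=2-1=1
cmp ecx, 0  (cmp 1,0)
jg L0: taken
after imul esi, 3: esi=252*3=756
after mov esi, [ebx]: esi=M[216]=12
after and esi, 255: esi=12&255=12
after add ebx, 4: ebx=216+4=220
after sub ecx, 1: ecx=1-1=0
cmp ecx, 0  (cmp 0,0)
jg L0: not taken
after shr esi, 1: esi=12>>1=6
mov [200], esi → M[200]=6
halt.

6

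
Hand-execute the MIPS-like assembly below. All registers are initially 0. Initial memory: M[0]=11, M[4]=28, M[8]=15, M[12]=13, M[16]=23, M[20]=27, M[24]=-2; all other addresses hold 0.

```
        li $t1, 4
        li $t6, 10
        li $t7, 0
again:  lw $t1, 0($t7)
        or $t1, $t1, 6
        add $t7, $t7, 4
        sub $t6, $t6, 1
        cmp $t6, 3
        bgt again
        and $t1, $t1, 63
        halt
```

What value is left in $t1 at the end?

$t1=4
$t6=10
$t7=0
$t1=M[0]=11
$t1=11|6=15
$t7=0+4=4
$t6=10-1=9
cmp $t6, 3  (cmp 9,3)
bgt again: taken
$t1=M[4]=28
$t1=28|6=30
$t7=4+4=8
$t6=9-1=8
cmp $t6, 3  (cmp 8,3)
bgt again: taken
$t1=M[8]=15
$t1=15|6=15
$t7=8+4=12
$t6=8-1=7
cmp $t6, 3  (cmp 7,3)
bgt again: taken
$t1=M[12]=13
$t1=13|6=15
$t7=12+4=16
$t6=7-1=6
cmp $t6, 3  (cmp 6,3)
bgt again: taken
$t1=M[16]=23
$t1=23|6=23
$t7=16+4=20
$t6=6-1=5
cmp $t6, 3  (cmp 5,3)
bgt again: taken
$t1=M[20]=27
$t1=27|6=31
$t7=20+4=24
$t6=5-1=4
cmp $t6, 3  (cmp 4,3)
bgt again: taken
$t1=M[24]=-2
$t1=(-2)|6=-2
$t7=24+4=28
$t6=4-1=3
cmp $t6, 3  (cmp 3,3)
bgt again: not taken
$t1=(-2)&63=62
halt.

62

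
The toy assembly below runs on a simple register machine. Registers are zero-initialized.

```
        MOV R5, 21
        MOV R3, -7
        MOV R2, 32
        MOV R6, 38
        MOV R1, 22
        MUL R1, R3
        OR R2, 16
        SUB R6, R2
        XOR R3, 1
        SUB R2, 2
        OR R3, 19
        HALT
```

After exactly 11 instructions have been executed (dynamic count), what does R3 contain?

R5=21
R3=-7
R2=32
R6=38
R1=22
R1=22*(-7)=-154
R2=32|16=48
R6=38-48=-10
R3=(-7)^1=-8
R2=48-2=46
R3=(-8)|19=-5
After step 11: R3 = -5.

-5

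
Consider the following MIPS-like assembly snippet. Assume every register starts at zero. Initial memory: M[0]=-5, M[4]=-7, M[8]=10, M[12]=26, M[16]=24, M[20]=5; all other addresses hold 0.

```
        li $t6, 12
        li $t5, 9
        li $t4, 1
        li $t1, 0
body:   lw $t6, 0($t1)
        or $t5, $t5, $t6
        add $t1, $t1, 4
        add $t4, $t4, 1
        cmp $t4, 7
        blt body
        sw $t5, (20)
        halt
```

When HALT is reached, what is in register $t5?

$t6=12
$t5=9
$t4=1
$t1=0
$t6=M[0]=-5
$t5=9|(-5)=-5
$t1=0+4=4
$t4=1+1=2
cmp $t4, 7  (cmp 2,7)
blt body: taken
$t6=M[4]=-7
$t5=(-5)|(-7)=-5
$t1=4+4=8
$t4=2+1=3
cmp $t4, 7  (cmp 3,7)
blt body: taken
$t6=M[8]=10
$t5=(-5)|10=-5
$t1=8+4=12
$t4=3+1=4
cmp $t4, 7  (cmp 4,7)
blt body: taken
$t6=M[12]=26
$t5=(-5)|26=-5
$t1=12+4=16
$t4=4+1=5
cmp $t4, 7  (cmp 5,7)
blt body: taken
$t6=M[16]=24
$t5=(-5)|24=-5
$t1=16+4=20
$t4=5+1=6
cmp $t4, 7  (cmp 6,7)
blt body: taken
$t6=M[20]=5
$t5=(-5)|5=-1
$t1=20+4=24
$t4=6+1=7
cmp $t4, 7  (cmp 7,7)
blt body: not taken
sw $t5, (20) → M[20]=-1
halt.

-1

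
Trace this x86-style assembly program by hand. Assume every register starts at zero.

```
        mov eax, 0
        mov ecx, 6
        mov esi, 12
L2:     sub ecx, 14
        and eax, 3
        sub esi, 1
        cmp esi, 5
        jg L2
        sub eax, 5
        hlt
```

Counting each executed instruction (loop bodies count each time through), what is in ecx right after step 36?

-92

after mov eax, 0: eax=0
after mov ecx, 6: ecx=6
after mov esi, 12: esi=12
after sub ecx, 14: ecx=6-14=-8
after and eax, 3: eax=0&3=0
after sub esi, 1: esi=12-1=11
cmp esi, 5  (cmp 11,5)
jg L2: taken
after sub ecx, 14: ecx=(-8)-14=-22
after and eax, 3: eax=0&3=0
after sub esi, 1: esi=11-1=10
cmp esi, 5  (cmp 10,5)
jg L2: taken
after sub ecx, 14: ecx=(-22)-14=-36
after and eax, 3: eax=0&3=0
after sub esi, 1: esi=10-1=9
cmp esi, 5  (cmp 9,5)
jg L2: taken
after sub ecx, 14: ecx=(-36)-14=-50
after and eax, 3: eax=0&3=0
after sub esi, 1: esi=9-1=8
cmp esi, 5  (cmp 8,5)
jg L2: taken
after sub ecx, 14: ecx=(-50)-14=-64
after and eax, 3: eax=0&3=0
after sub esi, 1: esi=8-1=7
cmp esi, 5  (cmp 7,5)
jg L2: taken
after sub ecx, 14: ecx=(-64)-14=-78
after and eax, 3: eax=0&3=0
after sub esi, 1: esi=7-1=6
cmp esi, 5  (cmp 6,5)
jg L2: taken
after sub ecx, 14: ecx=(-78)-14=-92
after and eax, 3: eax=0&3=0
after sub esi, 1: esi=6-1=5
After step 36: ecx = -92.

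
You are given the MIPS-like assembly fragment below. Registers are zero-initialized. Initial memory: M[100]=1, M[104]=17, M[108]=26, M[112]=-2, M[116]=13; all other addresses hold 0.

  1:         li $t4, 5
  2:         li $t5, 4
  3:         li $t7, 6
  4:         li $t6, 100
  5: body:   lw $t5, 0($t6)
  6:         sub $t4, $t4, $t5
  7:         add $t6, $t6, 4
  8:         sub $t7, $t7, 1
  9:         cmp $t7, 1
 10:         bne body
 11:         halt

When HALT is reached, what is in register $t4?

-50

li $t4, 5 → $t4=5
li $t5, 4 → $t5=4
li $t7, 6 → $t7=6
li $t6, 100 → $t6=100
lw $t5, 0($t6) → $t5=M[100]=1
sub $t4, $t4, $t5 → $t4=5-1=4
add $t6, $t6, 4 → $t6=100+4=104
sub $t7, $t7, 1 → $t7=6-1=5
cmp $t7, 1  (cmp 5,1)
bne body: taken
lw $t5, 0($t6) → $t5=M[104]=17
sub $t4, $t4, $t5 → $t4=4-17=-13
add $t6, $t6, 4 → $t6=104+4=108
sub $t7, $t7, 1 → $t7=5-1=4
cmp $t7, 1  (cmp 4,1)
bne body: taken
lw $t5, 0($t6) → $t5=M[108]=26
sub $t4, $t4, $t5 → $t4=(-13)-26=-39
add $t6, $t6, 4 → $t6=108+4=112
sub $t7, $t7, 1 → $t7=4-1=3
cmp $t7, 1  (cmp 3,1)
bne body: taken
lw $t5, 0($t6) → $t5=M[112]=-2
sub $t4, $t4, $t5 → $t4=(-39)-(-2)=-37
add $t6, $t6, 4 → $t6=112+4=116
sub $t7, $t7, 1 → $t7=3-1=2
cmp $t7, 1  (cmp 2,1)
bne body: taken
lw $t5, 0($t6) → $t5=M[116]=13
sub $t4, $t4, $t5 → $t4=(-37)-13=-50
add $t6, $t6, 4 → $t6=116+4=120
sub $t7, $t7, 1 → $t7=2-1=1
cmp $t7, 1  (cmp 1,1)
bne body: not taken
halt.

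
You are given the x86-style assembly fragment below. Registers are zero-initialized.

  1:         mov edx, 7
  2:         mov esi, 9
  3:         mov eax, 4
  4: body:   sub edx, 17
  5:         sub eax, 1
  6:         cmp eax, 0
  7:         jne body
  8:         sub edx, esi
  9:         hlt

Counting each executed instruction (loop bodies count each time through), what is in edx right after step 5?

mov edx, 7 → edx=7
mov esi, 9 → esi=9
mov eax, 4 → eax=4
sub edx, 17 → edx=7-17=-10
sub eax, 1 → eax=4-1=3
After step 5: edx = -10.

-10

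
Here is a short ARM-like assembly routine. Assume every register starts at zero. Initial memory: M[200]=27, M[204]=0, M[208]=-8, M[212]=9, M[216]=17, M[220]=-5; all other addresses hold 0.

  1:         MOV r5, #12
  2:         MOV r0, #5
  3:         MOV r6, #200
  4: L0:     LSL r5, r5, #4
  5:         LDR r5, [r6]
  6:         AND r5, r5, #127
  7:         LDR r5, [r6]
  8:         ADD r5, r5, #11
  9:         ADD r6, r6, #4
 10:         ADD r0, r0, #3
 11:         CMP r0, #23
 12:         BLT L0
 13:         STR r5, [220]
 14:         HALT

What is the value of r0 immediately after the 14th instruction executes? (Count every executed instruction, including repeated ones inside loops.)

after MOV r5, #12: r5=12
after MOV r0, #5: r0=5
after MOV r6, #200: r6=200
after LSL r5, r5, #4: r5=12<<4=192
after LDR r5, [r6]: r5=M[200]=27
after AND r5, r5, #127: r5=27&127=27
after LDR r5, [r6]: r5=M[200]=27
after ADD r5, r5, #11: r5=27+11=38
after ADD r6, r6, #4: r6=200+4=204
after ADD r0, r0, #3: r0=5+3=8
CMP r0, #23  (cmp 8,23)
BLT L0: taken
after LSL r5, r5, #4: r5=38<<4=608
after LDR r5, [r6]: r5=M[204]=0
After step 14: r0 = 8.

8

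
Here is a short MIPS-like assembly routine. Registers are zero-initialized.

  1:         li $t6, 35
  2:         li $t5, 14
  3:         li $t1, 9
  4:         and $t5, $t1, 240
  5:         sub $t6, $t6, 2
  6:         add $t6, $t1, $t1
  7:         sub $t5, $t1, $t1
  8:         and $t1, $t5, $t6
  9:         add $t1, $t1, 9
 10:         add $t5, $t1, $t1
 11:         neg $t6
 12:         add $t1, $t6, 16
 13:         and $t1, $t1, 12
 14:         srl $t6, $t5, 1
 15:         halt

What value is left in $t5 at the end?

18

li $t6, 35 → $t6=35
li $t5, 14 → $t5=14
li $t1, 9 → $t1=9
and $t5, $t1, 240 → $t5=9&240=0
sub $t6, $t6, 2 → $t6=35-2=33
add $t6, $t1, $t1 → $t6=9+9=18
sub $t5, $t1, $t1 → $t5=9-9=0
and $t1, $t5, $t6 → $t1=0&18=0
add $t1, $t1, 9 → $t1=0+9=9
add $t5, $t1, $t1 → $t5=9+9=18
neg $t6 → $t6=-(18)=-18
add $t1, $t6, 16 → $t1=(-18)+16=-2
and $t1, $t1, 12 → $t1=(-2)&12=12
srl $t6, $t5, 1 → $t6=18>>1=9
halt.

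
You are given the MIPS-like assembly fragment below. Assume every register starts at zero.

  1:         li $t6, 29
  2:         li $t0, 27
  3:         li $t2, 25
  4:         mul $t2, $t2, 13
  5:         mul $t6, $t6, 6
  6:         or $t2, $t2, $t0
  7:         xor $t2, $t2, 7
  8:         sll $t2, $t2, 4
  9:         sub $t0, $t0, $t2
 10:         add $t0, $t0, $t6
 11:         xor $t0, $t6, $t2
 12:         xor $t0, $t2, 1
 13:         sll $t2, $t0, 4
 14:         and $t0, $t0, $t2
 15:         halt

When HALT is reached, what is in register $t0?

4096

after li $t6, 29: $t6=29
after li $t0, 27: $t0=27
after li $t2, 25: $t2=25
after mul $t2, $t2, 13: $t2=25*13=325
after mul $t6, $t6, 6: $t6=29*6=174
after or $t2, $t2, $t0: $t2=325|27=351
after xor $t2, $t2, 7: $t2=351^7=344
after sll $t2, $t2, 4: $t2=344<<4=5504
after sub $t0, $t0, $t2: $t0=27-5504=-5477
after add $t0, $t0, $t6: $t0=(-5477)+174=-5303
after xor $t0, $t6, $t2: $t0=174^5504=5422
after xor $t0, $t2, 1: $t0=5504^1=5505
after sll $t2, $t0, 4: $t2=5505<<4=88080
after and $t0, $t0, $t2: $t0=5505&88080=4096
halt.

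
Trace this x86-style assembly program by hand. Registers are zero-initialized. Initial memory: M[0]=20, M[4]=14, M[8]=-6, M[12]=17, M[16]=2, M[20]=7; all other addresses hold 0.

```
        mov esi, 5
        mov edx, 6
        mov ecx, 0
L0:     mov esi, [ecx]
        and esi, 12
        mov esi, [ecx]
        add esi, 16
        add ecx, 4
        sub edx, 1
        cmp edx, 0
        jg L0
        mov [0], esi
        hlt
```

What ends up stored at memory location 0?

23

esi=5
edx=6
ecx=0
esi=M[0]=20
esi=20&12=4
esi=M[0]=20
esi=20+16=36
ecx=0+4=4
edx=6-1=5
cmp edx, 0  (cmp 5,0)
jg L0: taken
esi=M[4]=14
esi=14&12=12
esi=M[4]=14
esi=14+16=30
ecx=4+4=8
edx=5-1=4
cmp edx, 0  (cmp 4,0)
jg L0: taken
esi=M[8]=-6
esi=(-6)&12=8
esi=M[8]=-6
esi=(-6)+16=10
ecx=8+4=12
edx=4-1=3
cmp edx, 0  (cmp 3,0)
jg L0: taken
esi=M[12]=17
esi=17&12=0
esi=M[12]=17
esi=17+16=33
ecx=12+4=16
edx=3-1=2
cmp edx, 0  (cmp 2,0)
jg L0: taken
esi=M[16]=2
esi=2&12=0
esi=M[16]=2
esi=2+16=18
ecx=16+4=20
edx=2-1=1
cmp edx, 0  (cmp 1,0)
jg L0: taken
esi=M[20]=7
esi=7&12=4
esi=M[20]=7
esi=7+16=23
ecx=20+4=24
edx=1-1=0
cmp edx, 0  (cmp 0,0)
jg L0: not taken
mov [0], esi → M[0]=23
halt.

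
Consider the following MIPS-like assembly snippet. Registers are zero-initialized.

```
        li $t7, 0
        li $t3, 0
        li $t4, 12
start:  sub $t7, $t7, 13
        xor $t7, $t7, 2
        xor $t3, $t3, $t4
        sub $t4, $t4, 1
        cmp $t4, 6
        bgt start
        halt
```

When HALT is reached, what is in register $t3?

li $t7, 0 → $t7=0
li $t3, 0 → $t3=0
li $t4, 12 → $t4=12
sub $t7, $t7, 13 → $t7=0-13=-13
xor $t7, $t7, 2 → $t7=(-13)^2=-15
xor $t3, $t3, $t4 → $t3=0^12=12
sub $t4, $t4, 1 → $t4=12-1=11
cmp $t4, 6  (cmp 11,6)
bgt start: taken
sub $t7, $t7, 13 → $t7=(-15)-13=-28
xor $t7, $t7, 2 → $t7=(-28)^2=-26
xor $t3, $t3, $t4 → $t3=12^11=7
sub $t4, $t4, 1 → $t4=11-1=10
cmp $t4, 6  (cmp 10,6)
bgt start: taken
sub $t7, $t7, 13 → $t7=(-26)-13=-39
xor $t7, $t7, 2 → $t7=(-39)^2=-37
xor $t3, $t3, $t4 → $t3=7^10=13
sub $t4, $t4, 1 → $t4=10-1=9
cmp $t4, 6  (cmp 9,6)
bgt start: taken
sub $t7, $t7, 13 → $t7=(-37)-13=-50
xor $t7, $t7, 2 → $t7=(-50)^2=-52
xor $t3, $t3, $t4 → $t3=13^9=4
sub $t4, $t4, 1 → $t4=9-1=8
cmp $t4, 6  (cmp 8,6)
bgt start: taken
sub $t7, $t7, 13 → $t7=(-52)-13=-65
xor $t7, $t7, 2 → $t7=(-65)^2=-67
xor $t3, $t3, $t4 → $t3=4^8=12
sub $t4, $t4, 1 → $t4=8-1=7
cmp $t4, 6  (cmp 7,6)
bgt start: taken
sub $t7, $t7, 13 → $t7=(-67)-13=-80
xor $t7, $t7, 2 → $t7=(-80)^2=-78
xor $t3, $t3, $t4 → $t3=12^7=11
sub $t4, $t4, 1 → $t4=7-1=6
cmp $t4, 6  (cmp 6,6)
bgt start: not taken
halt.

11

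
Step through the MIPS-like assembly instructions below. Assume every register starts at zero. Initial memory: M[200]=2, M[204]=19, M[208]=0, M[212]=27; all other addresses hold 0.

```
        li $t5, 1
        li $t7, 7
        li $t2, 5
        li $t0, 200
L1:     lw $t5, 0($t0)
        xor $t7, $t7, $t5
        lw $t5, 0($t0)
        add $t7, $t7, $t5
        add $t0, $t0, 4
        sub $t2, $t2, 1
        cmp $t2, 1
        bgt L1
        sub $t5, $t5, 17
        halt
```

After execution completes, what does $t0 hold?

$t5=1
$t7=7
$t2=5
$t0=200
$t5=M[200]=2
$t7=7^2=5
$t5=M[200]=2
$t7=5+2=7
$t0=200+4=204
$t2=5-1=4
cmp $t2, 1  (cmp 4,1)
bgt L1: taken
$t5=M[204]=19
$t7=7^19=20
$t5=M[204]=19
$t7=20+19=39
$t0=204+4=208
$t2=4-1=3
cmp $t2, 1  (cmp 3,1)
bgt L1: taken
$t5=M[208]=0
$t7=39^0=39
$t5=M[208]=0
$t7=39+0=39
$t0=208+4=212
$t2=3-1=2
cmp $t2, 1  (cmp 2,1)
bgt L1: taken
$t5=M[212]=27
$t7=39^27=60
$t5=M[212]=27
$t7=60+27=87
$t0=212+4=216
$t2=2-1=1
cmp $t2, 1  (cmp 1,1)
bgt L1: not taken
$t5=27-17=10
halt.

216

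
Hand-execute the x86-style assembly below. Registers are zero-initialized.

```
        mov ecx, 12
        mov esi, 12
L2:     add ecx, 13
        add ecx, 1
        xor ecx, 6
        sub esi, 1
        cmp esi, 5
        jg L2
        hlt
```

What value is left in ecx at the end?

124

after mov ecx, 12: ecx=12
after mov esi, 12: esi=12
after add ecx, 13: ecx=12+13=25
after add ecx, 1: ecx=25+1=26
after xor ecx, 6: ecx=26^6=28
after sub esi, 1: esi=12-1=11
cmp esi, 5  (cmp 11,5)
jg L2: taken
after add ecx, 13: ecx=28+13=41
after add ecx, 1: ecx=41+1=42
after xor ecx, 6: ecx=42^6=44
after sub esi, 1: esi=11-1=10
cmp esi, 5  (cmp 10,5)
jg L2: taken
after add ecx, 13: ecx=44+13=57
after add ecx, 1: ecx=57+1=58
after xor ecx, 6: ecx=58^6=60
after sub esi, 1: esi=10-1=9
cmp esi, 5  (cmp 9,5)
jg L2: taken
after add ecx, 13: ecx=60+13=73
after add ecx, 1: ecx=73+1=74
after xor ecx, 6: ecx=74^6=76
after sub esi, 1: esi=9-1=8
cmp esi, 5  (cmp 8,5)
jg L2: taken
after add ecx, 13: ecx=76+13=89
after add ecx, 1: ecx=89+1=90
after xor ecx, 6: ecx=90^6=92
after sub esi, 1: esi=8-1=7
cmp esi, 5  (cmp 7,5)
jg L2: taken
after add ecx, 13: ecx=92+13=105
after add ecx, 1: ecx=105+1=106
after xor ecx, 6: ecx=106^6=108
after sub esi, 1: esi=7-1=6
cmp esi, 5  (cmp 6,5)
jg L2: taken
after add ecx, 13: ecx=108+13=121
after add ecx, 1: ecx=121+1=122
after xor ecx, 6: ecx=122^6=124
after sub esi, 1: esi=6-1=5
cmp esi, 5  (cmp 5,5)
jg L2: not taken
halt.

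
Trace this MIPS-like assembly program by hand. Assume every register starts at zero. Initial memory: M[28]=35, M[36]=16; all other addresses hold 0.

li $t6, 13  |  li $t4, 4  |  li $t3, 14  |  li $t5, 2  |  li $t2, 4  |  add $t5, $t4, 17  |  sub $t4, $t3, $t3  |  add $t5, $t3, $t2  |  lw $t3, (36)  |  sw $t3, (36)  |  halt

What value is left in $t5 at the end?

18

li $t6, 13 → $t6=13
li $t4, 4 → $t4=4
li $t3, 14 → $t3=14
li $t5, 2 → $t5=2
li $t2, 4 → $t2=4
add $t5, $t4, 17 → $t5=4+17=21
sub $t4, $t3, $t3 → $t4=14-14=0
add $t5, $t3, $t2 → $t5=14+4=18
lw $t3, (36) → $t3=M[36]=16
sw $t3, (36) → M[36]=16
halt.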